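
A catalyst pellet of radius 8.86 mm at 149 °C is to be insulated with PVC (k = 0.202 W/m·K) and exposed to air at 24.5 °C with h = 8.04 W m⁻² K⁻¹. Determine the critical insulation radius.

r_cr = 5.02 cm

For a sphere, r_cr = 2k_ins/h = 2·0.202/8.04 = 0.0502 m = 5.02 cm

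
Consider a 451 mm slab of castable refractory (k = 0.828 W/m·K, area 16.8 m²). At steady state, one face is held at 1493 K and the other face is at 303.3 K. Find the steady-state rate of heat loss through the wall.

Q = 36700 W

Q = kA·ΔT/L = 0.828 × 16.8 × |1493 K − 303.3 K| / 0.451 = 36700 W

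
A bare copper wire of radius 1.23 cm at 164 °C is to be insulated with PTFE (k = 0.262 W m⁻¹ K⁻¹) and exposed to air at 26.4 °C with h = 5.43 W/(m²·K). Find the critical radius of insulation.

For a cylinder, r_cr = k_ins/h = 0.262/5.43 = 0.0483 m = 4.83 cm

r_cr = 4.83 cm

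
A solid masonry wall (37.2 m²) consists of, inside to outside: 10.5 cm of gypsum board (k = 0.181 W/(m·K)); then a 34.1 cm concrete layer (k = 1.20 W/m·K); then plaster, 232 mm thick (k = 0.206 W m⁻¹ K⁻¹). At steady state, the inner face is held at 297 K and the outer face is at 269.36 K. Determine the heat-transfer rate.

Resistance network (inner→outer):
  R_gypsum board = L/(kA) = 0.105/(0.181·37.2) = 0.01559 K/W
  R_concrete = L/(kA) = 0.341/(1.20·37.2) = 0.007639 K/W
  R_plaster = L/(kA) = 0.232/(0.206·37.2) = 0.03027 K/W
ΣR = 0.01559 + 0.007639 + 0.03027 = 0.05350 K/W
Q = ΔT/ΣR = (297 K − 269.36 K)/0.05350 = 517 W

Q = 517 W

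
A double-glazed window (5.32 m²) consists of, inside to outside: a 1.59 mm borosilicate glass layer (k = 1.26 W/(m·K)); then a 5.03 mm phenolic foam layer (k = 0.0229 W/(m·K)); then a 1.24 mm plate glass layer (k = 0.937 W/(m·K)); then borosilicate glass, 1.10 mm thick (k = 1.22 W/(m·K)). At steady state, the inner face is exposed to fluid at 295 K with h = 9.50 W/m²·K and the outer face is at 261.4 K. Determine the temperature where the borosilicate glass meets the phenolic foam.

Treat each layer as a resistance in series:
  R_conv,in = 1/(hA) = 1/(9.50·5.32) = 0.01979 K/W
  R_borosilicate glass = L/(kA) = 0.00159/(1.26·5.32) = 2.372×10^-4 K/W
  R_phenolic foam = L/(kA) = 0.00503/(0.0229·5.32) = 0.04129 K/W
  R_plate glass = L/(kA) = 0.00124/(0.937·5.32) = 2.488×10^-4 K/W
  R_borosilicate glass = L/(kA) = 0.00110/(1.22·5.32) = 1.695×10^-4 K/W
ΣR = 0.01979 + 2.372×10^-4 + 0.04129 + 2.488×10^-4 + 1.695×10^-4 = 0.06174 K/W
Q = ΔT/ΣR = (295 K − 261.4 K)/0.06174 = 544.2 W
From the inner boundary to the borosilicate glass/phenolic foam interface, ΣR_partial = 0.02003 K/W.
T_interface = T_in − Q·ΣR_partial = 295 K − (544.2)(0.02003) = 284.1 K

T = 284.1 K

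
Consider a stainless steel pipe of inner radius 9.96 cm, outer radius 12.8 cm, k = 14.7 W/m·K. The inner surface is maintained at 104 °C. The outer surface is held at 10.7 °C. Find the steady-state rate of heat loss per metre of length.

Q' = 2πk·ΔT/ln(r₂/r₁) = 2π × 14.7 × 93.3 / ln(0.128/0.0996) = 34400 W/m

Q' = 34400 W/m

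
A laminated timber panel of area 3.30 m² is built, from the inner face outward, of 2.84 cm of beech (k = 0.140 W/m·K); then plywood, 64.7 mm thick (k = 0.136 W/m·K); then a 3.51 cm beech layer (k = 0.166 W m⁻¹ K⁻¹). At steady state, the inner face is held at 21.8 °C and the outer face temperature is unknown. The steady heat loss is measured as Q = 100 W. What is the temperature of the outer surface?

Series resistances:
  R_beech = L/(kA) = 0.0284/(0.140·3.30) = 0.06147 K/W
  R_plywood = L/(kA) = 0.0647/(0.136·3.30) = 0.1442 K/W
  R_beech = L/(kA) = 0.0351/(0.166·3.30) = 0.06407 K/W
ΣR = 0.2697 K/W
ΔT = Q·ΣR = 100 × 0.2697 = 26.97 K
Heat flows outward, so T_out = T_in − ΔT = 21.8 − 26.97 = -5.17 °C

T_out = -5.17 °C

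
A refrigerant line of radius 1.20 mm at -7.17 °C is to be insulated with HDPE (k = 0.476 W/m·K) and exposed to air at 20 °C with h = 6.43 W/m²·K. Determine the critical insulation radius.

r_cr = 7.40 cm

For a cylinder, r_cr = k_ins/h = 0.476/6.43 = 0.0740 m = 7.40 cm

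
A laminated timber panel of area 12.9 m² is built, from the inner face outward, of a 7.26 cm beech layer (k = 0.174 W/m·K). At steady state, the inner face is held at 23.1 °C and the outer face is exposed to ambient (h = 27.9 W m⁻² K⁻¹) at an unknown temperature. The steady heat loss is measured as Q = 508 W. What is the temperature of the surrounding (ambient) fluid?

Series resistances:
  R_beech = L/(kA) = 0.0726/(0.174·12.9) = 0.03234 K/W
  R_conv,out = 1/(hA) = 1/(27.9·12.9) = 0.002778 K/W
ΣR = 0.03512 K/W
ΔT = Q·ΣR = 508 × 0.03512 = 17.84 K
Heat flows outward, so T_out = T_in − ΔT = 23.1 − 17.84 = 5.26 °C

T_out = 5.26 °C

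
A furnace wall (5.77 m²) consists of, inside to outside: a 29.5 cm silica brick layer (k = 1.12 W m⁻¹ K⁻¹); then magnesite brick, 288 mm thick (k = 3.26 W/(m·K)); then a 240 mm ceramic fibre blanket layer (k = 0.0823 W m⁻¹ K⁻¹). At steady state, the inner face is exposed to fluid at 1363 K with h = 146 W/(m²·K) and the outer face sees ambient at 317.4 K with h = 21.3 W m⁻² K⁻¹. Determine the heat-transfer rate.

Resistance network (inner→outer):
  R_conv,in = 1/(hA) = 1/(146·5.77) = 0.001187 K/W
  R_silica brick = L/(kA) = 0.295/(1.12·5.77) = 0.04565 K/W
  R_magnesite brick = L/(kA) = 0.288/(3.26·5.77) = 0.01531 K/W
  R_ceramic fibre blanket = L/(kA) = 0.240/(0.0823·5.77) = 0.5054 K/W
  R_conv,out = 1/(hA) = 1/(21.3·5.77) = 0.008137 K/W
ΣR = 0.001187 + 0.04565 + 0.01531 + 0.5054 + 0.008137 = 0.5757 K/W
Q = ΔT/ΣR = (1363 K − 317.4 K)/0.5757 = 1820 W

Q = 1820 W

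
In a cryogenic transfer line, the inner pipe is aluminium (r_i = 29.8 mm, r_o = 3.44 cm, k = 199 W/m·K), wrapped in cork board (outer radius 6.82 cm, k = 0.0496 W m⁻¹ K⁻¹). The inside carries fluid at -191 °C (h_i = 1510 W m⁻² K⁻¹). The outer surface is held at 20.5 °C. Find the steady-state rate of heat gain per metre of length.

Series thermal resistances, inner to outer:
  R'_conv,in = 1/(2πr h) = 1/(2π·0.0298·1510) = 0.003537 m·K/W
  R'_aluminium = ln(0.0344/0.0298)/(2πk) = 0.1435/(2π·199) = 1.148×10^-4 m·K/W
  R'_cork board = ln(0.0682/0.0344)/(2πk) = 0.6844/(2π·0.0496) = 2.196 m·K/W
ΣR = 0.003537 + 1.148×10^-4 + 2.196 = 2.200 m·K/W
Q' = ΔT/ΣR = (-191 °C − 20.5 °C)/2.200 = -96.1 W/m
(Negative Q' ⇒ heat flows inward; heat gain = 96.1 W/m.)

Q' = 96.1 W/m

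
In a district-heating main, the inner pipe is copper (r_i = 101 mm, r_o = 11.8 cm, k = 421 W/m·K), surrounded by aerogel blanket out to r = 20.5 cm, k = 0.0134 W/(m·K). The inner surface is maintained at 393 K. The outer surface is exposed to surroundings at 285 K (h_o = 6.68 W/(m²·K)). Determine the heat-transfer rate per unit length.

Resistance network (inner→outer):
  R'_copper = ln(0.118/0.101)/(2πk) = 0.1556/(2π·421) = 5.881×10^-5 m·K/W
  R'_aerogel blanket = ln(0.205/0.118)/(2πk) = 0.5523/(2π·0.0134) = 6.560 m·K/W
  R'_conv,out = 1/(2πr h) = 1/(2π·0.205·6.68) = 0.1162 m·K/W
ΣR = 5.881×10^-5 + 6.560 + 0.1162 = 6.676 m·K/W
Q' = ΔT/ΣR = (393 K − 285 K)/6.676 = 16.2 W/m

Q' = 16.2 W/m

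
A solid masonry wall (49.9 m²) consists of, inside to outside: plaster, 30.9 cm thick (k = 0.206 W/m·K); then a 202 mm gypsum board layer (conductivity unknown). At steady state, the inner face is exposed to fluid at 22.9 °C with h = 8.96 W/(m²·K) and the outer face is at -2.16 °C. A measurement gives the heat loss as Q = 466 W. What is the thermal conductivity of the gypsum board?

ΣR = ΔT/Q = |22.9 − -2.16|/466 = 0.05378 K/W
Known resistances:
  R_conv,in = 1/(hA) = 1/(8.96·49.9) = 0.002237 K/W
  R_plaster = L/(kA) = 0.309/(0.206·49.9) = 0.03006 K/W
R_gypsum board = ΣR − ΣR_known = 0.05378 − 0.03230 = 0.02148 K/W
L/(kA) = 0.02148 ⇒ k = 0.202/(0.02148·49.9) = 0.188 W/m·K

k = 0.188 W/m·K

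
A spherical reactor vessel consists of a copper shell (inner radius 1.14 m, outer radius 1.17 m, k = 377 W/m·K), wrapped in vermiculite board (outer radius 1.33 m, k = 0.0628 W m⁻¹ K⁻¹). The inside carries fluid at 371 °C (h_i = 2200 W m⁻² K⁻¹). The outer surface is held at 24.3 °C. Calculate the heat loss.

Treat each layer as a resistance in series:
  R_conv,in = 1/(4πr²h) = 1/(4π·1.14²·2200) = 2.783×10^-5 K/W
  R_copper = (1/1.14 − 1/1.17)/(4πk) = 0.02249/(4π·377) = 4.748×10^-6 K/W
  R_vermiculite board = (1/1.17 − 1/1.33)/(4πk) = 0.1028/(4π·0.0628) = 0.1303 K/W
ΣR = 2.783×10^-5 + 4.748×10^-6 + 0.1303 = 0.1303 K/W
Q = ΔT/ΣR = (371 °C − 24.3 °C)/0.1303 = 2660 W

Q = 2.66 kW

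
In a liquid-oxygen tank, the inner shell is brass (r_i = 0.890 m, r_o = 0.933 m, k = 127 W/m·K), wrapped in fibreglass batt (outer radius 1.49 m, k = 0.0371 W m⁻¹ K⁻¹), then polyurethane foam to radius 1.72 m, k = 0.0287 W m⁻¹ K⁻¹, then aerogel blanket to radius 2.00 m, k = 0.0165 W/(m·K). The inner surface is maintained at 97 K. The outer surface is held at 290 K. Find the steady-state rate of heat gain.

Treat each layer as a resistance in series:
  R_brass = (1/0.890 − 1/0.933)/(4πk) = 0.05178/(4π·127) = 3.245×10^-5 K/W
  R_fibreglass batt = (1/0.933 − 1/1.49)/(4πk) = 0.4007/(4π·0.0371) = 0.8594 K/W
  R_polyurethane foam = (1/1.49 − 1/1.72)/(4πk) = 0.08975/(4π·0.0287) = 0.2488 K/W
  R_aerogel blanket = (1/1.72 − 1/2.00)/(4πk) = 0.08140/(4π·0.0165) = 0.3926 K/W
ΣR = 3.245×10^-5 + 0.8594 + 0.2488 + 0.3926 = 1.501 K/W
Q = ΔT/ΣR = (97 K − 290 K)/1.501 = -129 W
(Negative Q ⇒ heat flows inward; heat gain = 129 W.)

Q = 129 W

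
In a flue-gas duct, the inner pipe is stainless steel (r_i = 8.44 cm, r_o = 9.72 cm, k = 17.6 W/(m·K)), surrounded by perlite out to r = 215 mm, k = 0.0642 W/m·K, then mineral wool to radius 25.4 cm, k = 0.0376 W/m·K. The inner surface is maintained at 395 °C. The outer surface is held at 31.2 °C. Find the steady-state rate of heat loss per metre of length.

Q' = 136 W/m

Series thermal resistances, inner to outer:
  R'_stainless steel = ln(0.0972/0.0844)/(2πk) = 0.1412/(2π·17.6) = 0.001277 m·K/W
  R'_perlite = ln(0.215/0.0972)/(2πk) = 0.7939/(2π·0.0642) = 1.968 m·K/W
  R'_mineral wool = ln(0.254/0.215)/(2πk) = 0.1667/(2π·0.0376) = 0.7056 m·K/W
ΣR = 0.001277 + 1.968 + 0.7056 = 2.675 m·K/W
Q' = ΔT/ΣR = (395 °C − 31.2 °C)/2.675 = 136 W/m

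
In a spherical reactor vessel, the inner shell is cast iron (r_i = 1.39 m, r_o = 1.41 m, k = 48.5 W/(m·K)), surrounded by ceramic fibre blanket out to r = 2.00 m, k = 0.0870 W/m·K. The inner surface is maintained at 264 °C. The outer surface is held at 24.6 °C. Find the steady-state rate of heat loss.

Q = 1250 W

Treat each layer as a resistance in series:
  R_cast iron = (1/1.39 − 1/1.41)/(4πk) = 0.01020/(4π·48.5) = 1.674×10^-5 K/W
  R_ceramic fibre blanket = (1/1.41 − 1/2.00)/(4πk) = 0.2092/(4π·0.0870) = 0.1914 K/W
ΣR = 1.674×10^-5 + 0.1914 = 0.1914 K/W
Q = ΔT/ΣR = (264 °C − 24.6 °C)/0.1914 = 1250 W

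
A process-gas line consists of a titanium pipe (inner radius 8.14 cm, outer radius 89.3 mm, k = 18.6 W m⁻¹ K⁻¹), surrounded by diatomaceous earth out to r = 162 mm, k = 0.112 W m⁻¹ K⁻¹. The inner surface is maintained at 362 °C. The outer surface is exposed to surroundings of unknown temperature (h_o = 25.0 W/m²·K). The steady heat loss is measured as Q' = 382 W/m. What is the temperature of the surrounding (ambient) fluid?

T_out = 23.4 °C

Series resistances:
  R'_titanium = ln(0.0893/0.0814)/(2πk) = 0.09263/(2π·18.6) = 7.926×10^-4 m·K/W
  R'_diatomaceous earth = ln(0.162/0.0893)/(2πk) = 0.5956/(2π·0.112) = 0.8464 m·K/W
  R'_conv,out = 1/(2πr h) = 1/(2π·0.162·25.0) = 0.03930 m·K/W
ΣR = 0.8864 m·K/W
ΔT = Q'·ΣR = 382 × 0.8864 = 338.6 K
Heat flows outward, so T_out = T_in − ΔT = 362 − 338.6 = 23.4 °C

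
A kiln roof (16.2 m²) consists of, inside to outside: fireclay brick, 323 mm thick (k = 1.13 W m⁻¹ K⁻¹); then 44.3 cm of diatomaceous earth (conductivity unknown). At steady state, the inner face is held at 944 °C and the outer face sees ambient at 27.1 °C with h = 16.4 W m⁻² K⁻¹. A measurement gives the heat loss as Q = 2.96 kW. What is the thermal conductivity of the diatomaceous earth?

ΣR = ΔT/Q = |944 − 27.1|/2960 = 0.3098 K/W
Known resistances:
  R_fireclay brick = L/(kA) = 0.323/(1.13·16.2) = 0.01764 K/W
  R_conv,out = 1/(hA) = 1/(16.4·16.2) = 0.003764 K/W
R_diatomaceous earth = ΣR − ΣR_known = 0.3098 − 0.02140 = 0.2884 K/W
L/(kA) = 0.2884 ⇒ k = 0.443/(0.2884·16.2) = 0.0948 W/m·K

k = 0.0948 W/m·K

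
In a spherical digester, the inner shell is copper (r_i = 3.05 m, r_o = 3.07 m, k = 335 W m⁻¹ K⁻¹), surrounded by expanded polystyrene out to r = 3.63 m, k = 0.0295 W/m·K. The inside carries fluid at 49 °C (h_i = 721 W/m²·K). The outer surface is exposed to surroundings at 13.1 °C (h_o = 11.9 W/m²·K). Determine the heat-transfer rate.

Q = 264 W

Series thermal resistances, inner to outer:
  R_conv,in = 1/(4πr²h) = 1/(4π·3.05²·721) = 1.186×10^-5 K/W
  R_copper = (1/3.05 − 1/3.07)/(4πk) = 0.002136/(4π·335) = 5.074×10^-7 K/W
  R_expanded polystyrene = (1/3.07 − 1/3.63)/(4πk) = 0.05025/(4π·0.0295) = 0.1356 K/W
  R_conv,out = 1/(4πr²h) = 1/(4π·3.63²·11.9) = 5.075×10^-4 K/W
ΣR = 1.186×10^-5 + 5.074×10^-7 + 0.1356 + 5.075×10^-4 = 0.1361 K/W
Q = ΔT/ΣR = (49 °C − 13.1 °C)/0.1361 = 264 W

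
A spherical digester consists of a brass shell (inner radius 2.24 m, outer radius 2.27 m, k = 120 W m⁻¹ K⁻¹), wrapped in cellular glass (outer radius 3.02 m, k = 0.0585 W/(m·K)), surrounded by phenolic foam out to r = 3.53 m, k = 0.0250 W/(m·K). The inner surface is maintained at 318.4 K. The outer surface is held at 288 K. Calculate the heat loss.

Q = 101 W

Series thermal resistances, inner to outer:
  R_brass = (1/2.24 − 1/2.27)/(4πk) = 0.005900/(4π·120) = 3.913×10^-6 K/W
  R_cellular glass = (1/2.27 − 1/3.02)/(4πk) = 0.1094/(4π·0.0585) = 0.1488 K/W
  R_phenolic foam = (1/3.02 − 1/3.53)/(4πk) = 0.04784/(4π·0.0250) = 0.1523 K/W
ΣR = 3.913×10^-6 + 0.1488 + 0.1523 = 0.3011 K/W
Q = ΔT/ΣR = (318.4 K − 288 K)/0.3011 = 101 W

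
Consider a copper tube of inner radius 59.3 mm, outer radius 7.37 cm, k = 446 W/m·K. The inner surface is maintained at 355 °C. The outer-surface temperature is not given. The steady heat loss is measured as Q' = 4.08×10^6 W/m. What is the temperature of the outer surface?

Series resistances:
  R'_copper = ln(0.0737/0.0593)/(2πk) = 0.2174/(2π·446) = 7.758×10^-5 m·K/W
ΣR = 7.758×10^-5 m·K/W
ΔT = Q'·ΣR = 4.08×10^6 × 7.758×10^-5 = 316.5 K
Heat flows outward, so T_out = T_in − ΔT = 355 − 316.5 = 38.5 °C

T_out = 38.5 °C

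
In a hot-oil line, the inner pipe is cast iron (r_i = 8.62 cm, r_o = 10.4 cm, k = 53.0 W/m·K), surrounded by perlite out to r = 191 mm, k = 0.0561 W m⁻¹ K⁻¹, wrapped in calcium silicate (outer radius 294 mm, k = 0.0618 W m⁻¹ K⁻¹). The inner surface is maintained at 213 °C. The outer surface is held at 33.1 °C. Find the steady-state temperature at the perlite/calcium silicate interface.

T = 104 °C

Series thermal resistances, inner to outer:
  R'_cast iron = ln(0.104/0.0862)/(2πk) = 0.1877/(2π·53.0) = 5.637×10^-4 m·K/W
  R'_perlite = ln(0.191/0.104)/(2πk) = 0.6079/(2π·0.0561) = 1.725 m·K/W
  R'_calcium silicate = ln(0.294/0.191)/(2πk) = 0.4313/(2π·0.0618) = 1.111 m·K/W
ΣR = 5.637×10^-4 + 1.725 + 1.111 = 2.837 m·K/W
Q' = ΔT/ΣR = (213 °C − 33.1 °C)/2.837 = 63.41 W/m
From the inner boundary to the perlite/calcium silicate interface, ΣR_partial = 1.726 m·K/W.
T_interface = T_in − Q'·ΣR_partial = 213 °C − (63.41)(1.726) = 104 °C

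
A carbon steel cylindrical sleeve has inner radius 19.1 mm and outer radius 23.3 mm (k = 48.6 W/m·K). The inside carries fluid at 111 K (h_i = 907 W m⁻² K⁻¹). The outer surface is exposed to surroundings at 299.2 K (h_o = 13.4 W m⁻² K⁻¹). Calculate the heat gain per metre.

Treat each layer as a resistance in series:
  R'_conv,in = 1/(2πr h) = 1/(2π·0.0191·907) = 0.009187 m·K/W
  R'_carbon steel = ln(0.0233/0.0191)/(2πk) = 0.1988/(2π·48.6) = 6.509×10^-4 m·K/W
  R'_conv,out = 1/(2πr h) = 1/(2π·0.0233·13.4) = 0.5098 m·K/W
ΣR = 0.009187 + 6.509×10^-4 + 0.5098 = 0.5196 m·K/W
Q' = ΔT/ΣR = (111 K − 299.2 K)/0.5196 = -362 W/m
(Negative Q' ⇒ heat flows inward; heat gain = 362 W/m.)

Q' = 362 W/m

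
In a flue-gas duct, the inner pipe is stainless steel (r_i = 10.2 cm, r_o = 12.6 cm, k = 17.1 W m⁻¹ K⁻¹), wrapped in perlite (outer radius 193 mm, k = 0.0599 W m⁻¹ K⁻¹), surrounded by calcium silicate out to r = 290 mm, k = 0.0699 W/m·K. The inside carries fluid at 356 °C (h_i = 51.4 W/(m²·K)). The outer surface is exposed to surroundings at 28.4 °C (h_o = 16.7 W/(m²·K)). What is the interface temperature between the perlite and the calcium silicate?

Resistance network (inner→outer):
  R'_conv,in = 1/(2πr h) = 1/(2π·0.102·51.4) = 0.03036 m·K/W
  R'_stainless steel = ln(0.126/0.102)/(2πk) = 0.2113/(2π·17.1) = 0.001967 m·K/W
  R'_perlite = ln(0.193/0.126)/(2πk) = 0.4264/(2π·0.0599) = 1.133 m·K/W
  R'_calcium silicate = ln(0.290/0.193)/(2πk) = 0.4072/(2π·0.0699) = 0.9271 m·K/W
  R'_conv,out = 1/(2πr h) = 1/(2π·0.290·16.7) = 0.03286 m·K/W
ΣR = 0.03036 + 0.001967 + 1.133 + 0.9271 + 0.03286 = 2.125 m·K/W
Q' = ΔT/ΣR = (356 °C − 28.4 °C)/2.125 = 154.2 W/m
From the inner boundary to the perlite/calcium silicate interface, ΣR_partial = 1.165 m·K/W.
T_interface = T_in − Q'·ΣR_partial = 356 °C − (154.2)(1.165) = 176 °C

T = 176 °C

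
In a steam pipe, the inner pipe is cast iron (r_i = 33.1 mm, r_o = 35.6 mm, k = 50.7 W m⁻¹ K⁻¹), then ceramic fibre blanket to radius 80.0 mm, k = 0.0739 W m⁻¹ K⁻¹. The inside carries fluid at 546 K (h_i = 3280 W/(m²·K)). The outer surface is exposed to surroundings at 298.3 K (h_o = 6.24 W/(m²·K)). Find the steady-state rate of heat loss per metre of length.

Series thermal resistances, inner to outer:
  R'_conv,in = 1/(2πr h) = 1/(2π·0.0331·3280) = 0.001466 m·K/W
  R'_cast iron = ln(0.0356/0.0331)/(2πk) = 0.07281/(2π·50.7) = 2.286×10^-4 m·K/W
  R'_ceramic fibre blanket = ln(0.0800/0.0356)/(2πk) = 0.8097/(2π·0.0739) = 1.744 m·K/W
  R'_conv,out = 1/(2πr h) = 1/(2π·0.0800·6.24) = 0.3188 m·K/W
ΣR = 0.001466 + 2.286×10^-4 + 1.744 + 0.3188 = 2.064 m·K/W
Q' = ΔT/ΣR = (546 K − 298.3 K)/2.064 = 120 W/m

Q' = 120 W/m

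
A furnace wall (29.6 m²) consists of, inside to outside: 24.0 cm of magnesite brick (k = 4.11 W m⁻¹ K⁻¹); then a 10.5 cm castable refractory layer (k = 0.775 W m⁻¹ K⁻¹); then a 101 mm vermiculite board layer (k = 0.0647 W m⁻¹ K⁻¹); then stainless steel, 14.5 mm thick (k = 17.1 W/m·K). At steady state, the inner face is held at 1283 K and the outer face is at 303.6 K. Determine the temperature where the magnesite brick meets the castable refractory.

T = 1250 K

Resistance network (inner→outer):
  R_magnesite brick = L/(kA) = 0.240/(4.11·29.6) = 0.001973 K/W
  R_castable refractory = L/(kA) = 0.105/(0.775·29.6) = 0.004577 K/W
  R_vermiculite board = L/(kA) = 0.101/(0.0647·29.6) = 0.05274 K/W
  R_stainless steel = L/(kA) = 0.0145/(17.1·29.6) = 2.865×10^-5 K/W
ΣR = 0.001973 + 0.004577 + 0.05274 + 2.865×10^-5 = 0.05932 K/W
Q = ΔT/ΣR = (1283 K − 303.6 K)/0.05932 = 16510 W
From the inner boundary to the magnesite brick/castable refractory interface, ΣR_partial = 0.001973 K/W.
T_interface = T_in − Q·ΣR_partial = 1283 K − (16510)(0.001973) = 1250 K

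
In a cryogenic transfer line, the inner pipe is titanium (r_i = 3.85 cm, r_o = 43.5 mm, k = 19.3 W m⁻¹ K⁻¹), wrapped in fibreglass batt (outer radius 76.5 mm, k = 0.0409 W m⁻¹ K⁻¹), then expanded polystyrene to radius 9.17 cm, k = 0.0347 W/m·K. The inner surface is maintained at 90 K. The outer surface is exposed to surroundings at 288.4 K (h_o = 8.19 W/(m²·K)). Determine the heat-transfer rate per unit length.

Q' = 61.2 W/m

Treat each layer as a resistance in series:
  R'_titanium = ln(0.0435/0.0385)/(2πk) = 0.1221/(2π·19.3) = 0.001007 m·K/W
  R'_fibreglass batt = ln(0.0765/0.0435)/(2πk) = 0.5645/(2π·0.0409) = 2.197 m·K/W
  R'_expanded polystyrene = ln(0.0917/0.0765)/(2πk) = 0.1812/(2π·0.0347) = 0.8312 m·K/W
  R'_conv,out = 1/(2πr h) = 1/(2π·0.0917·8.19) = 0.2119 m·K/W
ΣR = 0.001007 + 2.197 + 0.8312 + 0.2119 = 3.241 m·K/W
Q' = ΔT/ΣR = (90 K − 288.4 K)/3.241 = -61.2 W/m
(Negative Q' ⇒ heat flows inward; heat gain = 61.2 W/m.)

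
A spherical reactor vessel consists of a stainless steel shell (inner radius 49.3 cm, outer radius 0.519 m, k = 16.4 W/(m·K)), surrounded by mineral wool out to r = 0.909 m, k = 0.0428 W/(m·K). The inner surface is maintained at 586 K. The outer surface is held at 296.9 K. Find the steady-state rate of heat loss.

Resistance network (inner→outer):
  R_stainless steel = (1/0.493 − 1/0.519)/(4πk) = 0.1016/(4π·16.4) = 4.931×10^-4 K/W
  R_mineral wool = (1/0.519 − 1/0.909)/(4πk) = 0.8267/(4π·0.0428) = 1.537 K/W
ΣR = 4.931×10^-4 + 1.537 = 1.537 K/W
Q = ΔT/ΣR = (586 K − 296.9 K)/1.537 = 188 W

Q = 188 W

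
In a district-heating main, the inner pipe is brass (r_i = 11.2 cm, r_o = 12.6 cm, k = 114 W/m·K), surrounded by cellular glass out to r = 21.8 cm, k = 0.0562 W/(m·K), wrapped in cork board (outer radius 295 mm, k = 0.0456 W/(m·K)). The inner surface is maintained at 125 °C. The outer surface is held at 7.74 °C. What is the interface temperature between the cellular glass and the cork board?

Treat each layer as a resistance in series:
  R'_brass = ln(0.126/0.112)/(2πk) = 0.1178/(2π·114) = 1.644×10^-4 m·K/W
  R'_cellular glass = ln(0.218/0.126)/(2πk) = 0.5482/(2π·0.0562) = 1.553 m·K/W
  R'_cork board = ln(0.295/0.218)/(2πk) = 0.3025/(2π·0.0456) = 1.056 m·K/W
ΣR = 1.644×10^-4 + 1.553 + 1.056 = 2.609 m·K/W
Q' = ΔT/ΣR = (125 °C − 7.74 °C)/2.609 = 44.94 W/m
From the inner boundary to the cellular glass/cork board interface, ΣR_partial = 1.553 m·K/W.
T_interface = T_in − Q'·ΣR_partial = 125 °C − (44.94)(1.553) = 55.2 °C

T = 55.2 °C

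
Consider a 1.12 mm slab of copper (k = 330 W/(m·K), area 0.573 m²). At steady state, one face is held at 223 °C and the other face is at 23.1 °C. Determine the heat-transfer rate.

Q = 33700 kW

Q = kA·ΔT/L = 330 × 0.573 × |223 °C − 23.1 °C| / 0.00112 = 3.37×10^7 W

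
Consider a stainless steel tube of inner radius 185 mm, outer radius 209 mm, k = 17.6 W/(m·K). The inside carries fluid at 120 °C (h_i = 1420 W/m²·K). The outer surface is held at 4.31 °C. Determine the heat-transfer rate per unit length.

Resistance network (inner→outer):
  R'_conv,in = 1/(2πr h) = 1/(2π·0.185·1420) = 6.058×10^-4 m·K/W
  R'_stainless steel = ln(0.209/0.185)/(2πk) = 0.1220/(2π·17.6) = 0.001103 m·K/W
ΣR = 6.058×10^-4 + 0.001103 = 0.001709 m·K/W
Q' = ΔT/ΣR = (120 °C − 4.31 °C)/0.001709 = 67700 W/m

Q' = 67.7 kW/m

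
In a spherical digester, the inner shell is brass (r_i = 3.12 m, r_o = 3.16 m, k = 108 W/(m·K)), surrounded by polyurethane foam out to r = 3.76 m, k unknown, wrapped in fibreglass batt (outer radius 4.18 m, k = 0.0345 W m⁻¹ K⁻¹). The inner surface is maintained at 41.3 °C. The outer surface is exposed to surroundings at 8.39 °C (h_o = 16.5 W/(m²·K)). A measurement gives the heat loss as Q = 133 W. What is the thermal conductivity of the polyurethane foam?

ΣR = ΔT/Q = |41.3 − 8.39|/133 = 0.2474 K/W
Known resistances:
  R_brass = (1/3.12 − 1/3.16)/(4πk) = 0.004057/(4π·108) = 2.989×10^-6 K/W
  R_fibreglass batt = (1/3.76 − 1/4.18)/(4πk) = 0.02672/(4π·0.0345) = 0.06164 K/W
  R_conv,out = 1/(4πr²h) = 1/(4π·4.18²·16.5) = 2.760×10^-4 K/W
R_polyurethane foam = ΣR − ΣR_known = 0.2474 − 0.06192 = 0.1855 K/W
(1/r₁−1/r₂)/(4πk) = 0.1855 ⇒ k = 0.05050/(4π·0.1855) = 0.0217 W/m·K

k = 0.0217 W/m·K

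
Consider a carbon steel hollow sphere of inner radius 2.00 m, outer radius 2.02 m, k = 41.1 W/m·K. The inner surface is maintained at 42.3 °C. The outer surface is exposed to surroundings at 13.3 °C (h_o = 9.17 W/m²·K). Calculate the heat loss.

Series thermal resistances, inner to outer:
  R_carbon steel = (1/2.00 − 1/2.02)/(4πk) = 0.004950/(4π·41.1) = 9.585×10^-6 K/W
  R_conv,out = 1/(4πr²h) = 1/(4π·2.02²·9.17) = 0.002127 K/W
ΣR = 9.585×10^-6 + 0.002127 = 0.002137 K/W
Q = ΔT/ΣR = (42.3 °C − 13.3 °C)/0.002137 = 13600 W

Q = 13.6 kW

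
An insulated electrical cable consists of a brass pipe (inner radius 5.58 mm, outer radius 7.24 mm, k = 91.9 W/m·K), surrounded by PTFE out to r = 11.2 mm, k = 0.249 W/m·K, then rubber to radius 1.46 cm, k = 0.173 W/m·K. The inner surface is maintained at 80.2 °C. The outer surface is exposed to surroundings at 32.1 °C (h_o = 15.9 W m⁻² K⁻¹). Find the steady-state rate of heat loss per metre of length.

Q' = 39.8 W/m

Series thermal resistances, inner to outer:
  R'_brass = ln(0.00724/0.00558)/(2πk) = 0.2604/(2π·91.9) = 4.510×10^-4 m·K/W
  R'_PTFE = ln(0.0112/0.00724)/(2πk) = 0.4363/(2π·0.249) = 0.2789 m·K/W
  R'_rubber = ln(0.0146/0.0112)/(2πk) = 0.2651/(2π·0.173) = 0.2439 m·K/W
  R'_conv,out = 1/(2πr h) = 1/(2π·0.0146·15.9) = 0.6856 m·K/W
ΣR = 4.510×10^-4 + 0.2789 + 0.2439 + 0.6856 = 1.209 m·K/W
Q' = ΔT/ΣR = (80.2 °C − 32.1 °C)/1.209 = 39.8 W/m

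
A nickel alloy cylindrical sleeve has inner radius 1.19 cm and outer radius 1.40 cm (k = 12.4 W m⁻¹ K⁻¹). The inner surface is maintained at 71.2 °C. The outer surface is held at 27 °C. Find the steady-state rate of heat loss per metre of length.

Q' = 21.2 kW/m

Q' = 2πk·ΔT/ln(r₂/r₁) = 2π × 12.4 × 44.2 / ln(0.0140/0.0119) = 21200 W/m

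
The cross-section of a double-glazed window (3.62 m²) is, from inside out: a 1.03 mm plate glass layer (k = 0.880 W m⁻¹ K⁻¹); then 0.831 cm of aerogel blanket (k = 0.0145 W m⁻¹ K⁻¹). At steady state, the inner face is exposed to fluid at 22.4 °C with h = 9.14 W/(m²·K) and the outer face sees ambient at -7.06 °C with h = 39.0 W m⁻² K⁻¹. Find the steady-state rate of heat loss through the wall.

Treat each layer as a resistance in series:
  R_conv,in = 1/(hA) = 1/(9.14·3.62) = 0.03022 K/W
  R_plate glass = L/(kA) = 0.00103/(0.880·3.62) = 3.233×10^-4 K/W
  R_aerogel blanket = L/(kA) = 0.00831/(0.0145·3.62) = 0.1583 K/W
  R_conv,out = 1/(hA) = 1/(39.0·3.62) = 0.007083 K/W
ΣR = 0.03022 + 3.233×10^-4 + 0.1583 + 0.007083 = 0.1959 K/W
Q = ΔT/ΣR = (22.4 °C − -7.06 °C)/0.1959 = 150 W

Q = 150 W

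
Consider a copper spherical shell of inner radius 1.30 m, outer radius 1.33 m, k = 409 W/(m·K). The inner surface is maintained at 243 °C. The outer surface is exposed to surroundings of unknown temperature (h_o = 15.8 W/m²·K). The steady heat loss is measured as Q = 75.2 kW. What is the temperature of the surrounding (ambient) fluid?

T_out = 28.6 °C

Series resistances:
  R_copper = (1/1.30 − 1/1.33)/(4πk) = 0.01735/(4π·409) = 3.376×10^-6 K/W
  R_conv,out = 1/(4πr²h) = 1/(4π·1.33²·15.8) = 0.002847 K/W
ΣR = 0.002851 K/W
ΔT = Q·ΣR = 75200 × 0.002851 = 214.4 K
Heat flows outward, so T_out = T_in − ΔT = 243 − 214.4 = 28.6 °C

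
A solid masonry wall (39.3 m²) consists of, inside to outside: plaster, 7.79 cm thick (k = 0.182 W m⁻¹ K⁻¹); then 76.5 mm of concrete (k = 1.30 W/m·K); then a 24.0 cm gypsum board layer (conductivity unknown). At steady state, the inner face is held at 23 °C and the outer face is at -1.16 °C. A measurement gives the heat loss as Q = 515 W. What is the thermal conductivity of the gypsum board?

k = 0.177 W/m·K

ΣR = ΔT/Q = |23 − -1.16|/515 = 0.04691 K/W
Known resistances:
  R_plaster = L/(kA) = 0.0779/(0.182·39.3) = 0.01089 K/W
  R_concrete = L/(kA) = 0.0765/(1.30·39.3) = 0.001497 K/W
R_gypsum board = ΣR − ΣR_known = 0.04691 − 0.01239 = 0.03452 K/W
L/(kA) = 0.03452 ⇒ k = 0.240/(0.03452·39.3) = 0.177 W/m·K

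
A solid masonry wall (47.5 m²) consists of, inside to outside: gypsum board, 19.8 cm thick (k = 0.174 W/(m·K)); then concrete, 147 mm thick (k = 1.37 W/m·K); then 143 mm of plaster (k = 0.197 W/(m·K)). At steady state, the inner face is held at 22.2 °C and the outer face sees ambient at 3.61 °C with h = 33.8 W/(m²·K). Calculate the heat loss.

Q = 441 W

Resistance network (inner→outer):
  R_gypsum board = L/(kA) = 0.198/(0.174·47.5) = 0.02396 K/W
  R_concrete = L/(kA) = 0.147/(1.37·47.5) = 0.002259 K/W
  R_plaster = L/(kA) = 0.143/(0.197·47.5) = 0.01528 K/W
  R_conv,out = 1/(hA) = 1/(33.8·47.5) = 6.229×10^-4 K/W
ΣR = 0.02396 + 0.002259 + 0.01528 + 6.229×10^-4 = 0.04212 K/W
Q = ΔT/ΣR = (22.2 °C − 3.61 °C)/0.04212 = 441 W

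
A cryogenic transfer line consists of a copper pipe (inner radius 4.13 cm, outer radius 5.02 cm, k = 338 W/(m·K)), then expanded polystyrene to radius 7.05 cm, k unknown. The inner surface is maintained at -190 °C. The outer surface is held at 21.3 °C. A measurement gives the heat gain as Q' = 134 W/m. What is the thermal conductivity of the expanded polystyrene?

k = 0.0343 W/m·K

ΣR = ΔT/Q' = |-190 − 21.3|/134 = 1.577 m·K/W
Known resistances:
  R'_copper = ln(0.0502/0.0413)/(2πk) = 0.1952/(2π·338) = 9.189×10^-5 m·K/W
R_expanded polystyrene = ΣR − ΣR_known = 1.577 − 9.189×10^-5 = 1.577 m·K/W
ln(r₂/r₁)/(2πk) = 1.577 ⇒ k = 0.3396/(2π·1.577) = 0.0343 W/m·K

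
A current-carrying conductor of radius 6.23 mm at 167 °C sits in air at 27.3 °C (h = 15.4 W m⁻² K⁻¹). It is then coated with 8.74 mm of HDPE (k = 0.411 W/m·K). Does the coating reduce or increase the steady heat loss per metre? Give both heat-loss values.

increases: 84.2 → 136 W/m

Critical radius for a cylinder: r_cr = k/h = 0.0267 m = 2.67 cm.
Outer radius after coating: r₂ = 0.00623 + 0.00874 = 0.01497 m.
Since r₁ < r_cr and r₂ ≤ r_cr, the coating moves toward the maximum at r_cr — heat loss rises.
Bare: R = 1/(2πr₁h) = 1.659 m·K/W; Q = 139.7/1.659 = 84.2 W/m.
Coated: R = R_cond + R_conv = 1.030 m·K/W; Q = 139.7/1.030 = 136 W/m.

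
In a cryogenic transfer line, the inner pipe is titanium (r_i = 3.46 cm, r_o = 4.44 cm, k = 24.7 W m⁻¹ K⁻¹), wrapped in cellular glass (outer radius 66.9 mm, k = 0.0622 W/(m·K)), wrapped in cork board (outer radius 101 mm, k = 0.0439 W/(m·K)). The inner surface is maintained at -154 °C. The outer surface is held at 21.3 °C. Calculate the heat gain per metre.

Q' = 68.9 W/m

Treat each layer as a resistance in series:
  R'_titanium = ln(0.0444/0.0346)/(2πk) = 0.2494/(2π·24.7) = 0.001607 m·K/W
  R'_cellular glass = ln(0.0669/0.0444)/(2πk) = 0.4100/(2π·0.0622) = 1.049 m·K/W
  R'_cork board = ln(0.101/0.0669)/(2πk) = 0.4119/(2π·0.0439) = 1.493 m·K/W
ΣR = 0.001607 + 1.049 + 1.493 = 2.544 m·K/W
Q' = ΔT/ΣR = (-154 °C − 21.3 °C)/2.544 = -68.9 W/m
(Negative Q' ⇒ heat flows inward; heat gain = 68.9 W/m.)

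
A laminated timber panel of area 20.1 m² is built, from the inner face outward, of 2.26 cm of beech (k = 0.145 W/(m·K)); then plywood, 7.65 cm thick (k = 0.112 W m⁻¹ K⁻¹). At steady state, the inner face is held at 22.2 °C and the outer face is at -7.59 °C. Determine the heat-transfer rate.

Q = 714 W

Resistance network (inner→outer):
  R_beech = L/(kA) = 0.0226/(0.145·20.1) = 0.007754 K/W
  R_plywood = L/(kA) = 0.0765/(0.112·20.1) = 0.03398 K/W
ΣR = 0.007754 + 0.03398 = 0.04173 K/W
Q = ΔT/ΣR = (22.2 °C − -7.59 °C)/0.04173 = 714 W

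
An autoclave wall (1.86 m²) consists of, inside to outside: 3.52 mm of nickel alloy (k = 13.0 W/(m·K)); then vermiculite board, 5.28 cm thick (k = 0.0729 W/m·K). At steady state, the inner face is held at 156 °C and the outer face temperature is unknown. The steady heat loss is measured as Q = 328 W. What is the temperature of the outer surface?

T_out = 28.2 °C

Sum the resistances:
  R_nickel alloy = L/(kA) = 0.00352/(13.0·1.86) = 1.456×10^-4 K/W
  R_vermiculite board = L/(kA) = 0.0528/(0.0729·1.86) = 0.3894 K/W
ΣR = 0.3895 K/W
ΔT = Q·ΣR = 328 × 0.3895 = 127.8 K
Heat flows outward, so T_out = T_in − ΔT = 156 − 127.8 = 28.2 °C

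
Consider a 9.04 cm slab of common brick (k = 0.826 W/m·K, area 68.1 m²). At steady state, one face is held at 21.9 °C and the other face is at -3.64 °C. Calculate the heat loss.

Q = kA·ΔT/L = 0.826 × 68.1 × |21.9 °C − -3.64 °C| / 0.0904 = 15900 W

Q = 15900 W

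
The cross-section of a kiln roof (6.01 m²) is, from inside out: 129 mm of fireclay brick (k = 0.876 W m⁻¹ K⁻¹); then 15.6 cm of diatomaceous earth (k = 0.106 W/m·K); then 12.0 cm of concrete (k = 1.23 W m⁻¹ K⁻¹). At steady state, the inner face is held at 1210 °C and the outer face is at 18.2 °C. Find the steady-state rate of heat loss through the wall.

Q = 4.17 kW

Series thermal resistances, inner to outer:
  R_fireclay brick = L/(kA) = 0.129/(0.876·6.01) = 0.02450 K/W
  R_diatomaceous earth = L/(kA) = 0.156/(0.106·6.01) = 0.2449 K/W
  R_concrete = L/(kA) = 0.120/(1.23·6.01) = 0.01623 K/W
ΣR = 0.02450 + 0.2449 + 0.01623 = 0.2856 K/W
Q = ΔT/ΣR = (1210 °C − 18.2 °C)/0.2856 = 4170 W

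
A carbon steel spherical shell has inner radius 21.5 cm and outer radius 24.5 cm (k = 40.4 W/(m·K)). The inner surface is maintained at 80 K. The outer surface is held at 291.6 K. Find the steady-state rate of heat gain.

Q = 1.89×10^5 W

Q = 4πk·ΔT/(1/r₁ − 1/r₂) = 4π × 40.4 × 211.6 / (1/0.215 − 1/0.245) = 1.89×10^5 W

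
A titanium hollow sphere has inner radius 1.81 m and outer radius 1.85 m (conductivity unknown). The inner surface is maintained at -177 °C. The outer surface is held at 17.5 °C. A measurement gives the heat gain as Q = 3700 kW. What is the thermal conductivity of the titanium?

k = 18.1 W/m·K

ΣR = ΔT/Q = |-177 − 17.5|/3.70×10^6 = 5.257×10^-5 K/W
(1/r₁−1/r₂)/(4πk) = 5.257×10^-5 ⇒ k = 0.01195/(4π·5.257×10^-5) = 18.1 W/m·K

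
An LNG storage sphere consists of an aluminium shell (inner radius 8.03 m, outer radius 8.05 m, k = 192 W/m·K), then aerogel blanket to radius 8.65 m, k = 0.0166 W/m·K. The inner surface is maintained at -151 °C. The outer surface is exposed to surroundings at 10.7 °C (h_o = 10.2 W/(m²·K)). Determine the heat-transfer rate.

Q = 3.90 kW

Series thermal resistances, inner to outer:
  R_aluminium = (1/8.03 − 1/8.05)/(4πk) = 3.094×10^-4/(4π·192) = 1.282×10^-7 K/W
  R_aerogel blanket = (1/8.05 − 1/8.65)/(4πk) = 0.008617/(4π·0.0166) = 0.04131 K/W
  R_conv,out = 1/(4πr²h) = 1/(4π·8.65²·10.2) = 1.043×10^-4 K/W
ΣR = 1.282×10^-7 + 0.04131 + 1.043×10^-4 = 0.04141 K/W
Q = ΔT/ΣR = (-151 °C − 10.7 °C)/0.04141 = -3900 W
(Negative Q ⇒ heat flows inward; heat gain = 3900 W.)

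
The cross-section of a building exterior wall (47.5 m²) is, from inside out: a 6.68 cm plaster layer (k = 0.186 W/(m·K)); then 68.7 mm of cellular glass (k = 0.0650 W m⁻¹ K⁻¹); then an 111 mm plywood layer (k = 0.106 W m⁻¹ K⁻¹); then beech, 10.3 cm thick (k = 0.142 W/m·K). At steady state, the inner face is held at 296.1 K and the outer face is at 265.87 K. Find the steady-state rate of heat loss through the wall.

Treat each layer as a resistance in series:
  R_plaster = L/(kA) = 0.0668/(0.186·47.5) = 0.007561 K/W
  R_cellular glass = L/(kA) = 0.0687/(0.0650·47.5) = 0.02225 K/W
  R_plywood = L/(kA) = 0.111/(0.106·47.5) = 0.02205 K/W
  R_beech = L/(kA) = 0.103/(0.142·47.5) = 0.01527 K/W
ΣR = 0.007561 + 0.02225 + 0.02205 + 0.01527 = 0.06713 K/W
Q = ΔT/ΣR = (296.1 K − 265.87 K)/0.06713 = 450 W

Q = 450 W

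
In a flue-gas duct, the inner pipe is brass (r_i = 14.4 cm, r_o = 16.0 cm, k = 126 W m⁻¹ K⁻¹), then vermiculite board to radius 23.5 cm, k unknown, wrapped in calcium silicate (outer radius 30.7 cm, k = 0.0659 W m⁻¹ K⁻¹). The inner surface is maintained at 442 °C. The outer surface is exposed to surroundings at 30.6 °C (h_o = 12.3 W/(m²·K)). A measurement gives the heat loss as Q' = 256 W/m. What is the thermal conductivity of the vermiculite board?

ΣR = ΔT/Q' = |442 − 30.6|/256 = 1.607 m·K/W
Known resistances:
  R'_brass = ln(0.160/0.144)/(2πk) = 0.1054/(2π·126) = 1.331×10^-4 m·K/W
  R'_calcium silicate = ln(0.307/0.235)/(2πk) = 0.2673/(2π·0.0659) = 0.6455 m·K/W
  R'_conv,out = 1/(2πr h) = 1/(2π·0.307·12.3) = 0.04215 m·K/W
R_vermiculite board = ΣR − ΣR_known = 1.607 − 0.6878 = 0.9192 m·K/W
ln(r₂/r₁)/(2πk) = 0.9192 ⇒ k = 0.3844/(2π·0.9192) = 0.0666 W/m·K

k = 0.0666 W/m·K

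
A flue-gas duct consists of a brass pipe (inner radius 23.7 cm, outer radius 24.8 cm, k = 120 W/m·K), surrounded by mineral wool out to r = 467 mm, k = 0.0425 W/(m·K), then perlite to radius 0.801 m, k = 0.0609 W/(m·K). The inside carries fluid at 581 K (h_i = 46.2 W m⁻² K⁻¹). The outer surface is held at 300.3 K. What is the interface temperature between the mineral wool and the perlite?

T = 405 K

Series thermal resistances, inner to outer:
  R'_conv,in = 1/(2πr h) = 1/(2π·0.237·46.2) = 0.01454 m·K/W
  R'_brass = ln(0.248/0.237)/(2πk) = 0.04537/(2π·120) = 6.017×10^-5 m·K/W
  R'_mineral wool = ln(0.467/0.248)/(2πk) = 0.6329/(2π·0.0425) = 2.370 m·K/W
  R'_perlite = ln(0.801/0.467)/(2πk) = 0.5395/(2π·0.0609) = 1.410 m·K/W
ΣR = 0.01454 + 6.017×10^-5 + 2.370 + 1.410 = 3.795 m·K/W
Q' = ΔT/ΣR = (581 K − 300.3 K)/3.795 = 73.97 W/m
From the inner boundary to the mineral wool/perlite interface, ΣR_partial = 2.385 m·K/W.
T_interface = T_in − Q'·ΣR_partial = 581 K − (73.97)(2.385) = 405 K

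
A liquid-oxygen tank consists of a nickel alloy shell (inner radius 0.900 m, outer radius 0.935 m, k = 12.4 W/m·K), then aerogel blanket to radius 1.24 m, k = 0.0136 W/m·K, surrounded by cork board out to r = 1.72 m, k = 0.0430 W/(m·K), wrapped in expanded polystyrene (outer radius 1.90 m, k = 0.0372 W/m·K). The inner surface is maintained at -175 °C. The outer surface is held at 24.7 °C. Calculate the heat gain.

Q = 96.3 W

Treat each layer as a resistance in series:
  R_nickel alloy = (1/0.900 − 1/0.935)/(4πk) = 0.04159/(4π·12.4) = 2.669×10^-4 K/W
  R_aerogel blanket = (1/0.935 − 1/1.24)/(4πk) = 0.2631/(4π·0.0136) = 1.539 K/W
  R_cork board = (1/1.24 − 1/1.72)/(4πk) = 0.2251/(4π·0.0430) = 0.4165 K/W
  R_expanded polystyrene = (1/1.72 − 1/1.90)/(4πk) = 0.05508/(4π·0.0372) = 0.1178 K/W
ΣR = 2.669×10^-4 + 1.539 + 0.4165 + 0.1178 = 2.074 K/W
Q = ΔT/ΣR = (-175 °C − 24.7 °C)/2.074 = -96.3 W
(Negative Q ⇒ heat flows inward; heat gain = 96.3 W.)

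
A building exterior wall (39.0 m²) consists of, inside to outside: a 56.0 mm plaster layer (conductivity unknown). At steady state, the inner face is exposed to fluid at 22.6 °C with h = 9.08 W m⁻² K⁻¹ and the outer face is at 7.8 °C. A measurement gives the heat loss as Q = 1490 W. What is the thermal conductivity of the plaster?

k = 0.202 W/m·K

ΣR = ΔT/Q = |22.6 − 7.8|/1490 = 0.009933 K/W
Known resistances:
  R_conv,in = 1/(hA) = 1/(9.08·39.0) = 0.002824 K/W
R_plaster = ΣR − ΣR_known = 0.009933 − 0.002824 = 0.007109 K/W
L/(kA) = 0.007109 ⇒ k = 0.0560/(0.007109·39.0) = 0.202 W/m·K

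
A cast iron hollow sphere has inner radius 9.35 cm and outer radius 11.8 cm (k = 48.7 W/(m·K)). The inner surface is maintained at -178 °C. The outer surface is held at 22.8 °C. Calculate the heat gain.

Q = 55.3 kW

Q = 4πk·ΔT/(1/r₁ − 1/r₂) = 4π × 48.7 × 200.8 / (1/0.0935 − 1/0.118) = 55300 W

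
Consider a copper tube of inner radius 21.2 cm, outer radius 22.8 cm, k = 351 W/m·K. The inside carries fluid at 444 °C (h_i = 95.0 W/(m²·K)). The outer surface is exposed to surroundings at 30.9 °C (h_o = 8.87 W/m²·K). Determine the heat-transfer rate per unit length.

Treat each layer as a resistance in series:
  R'_conv,in = 1/(2πr h) = 1/(2π·0.212·95.0) = 0.007902 m·K/W
  R'_copper = ln(0.228/0.212)/(2πk) = 0.07276/(2π·351) = 3.299×10^-5 m·K/W
  R'_conv,out = 1/(2πr h) = 1/(2π·0.228·8.87) = 0.07870 m·K/W
ΣR = 0.007902 + 3.299×10^-5 + 0.07870 = 0.08663 m·K/W
Q' = ΔT/ΣR = (444 °C − 30.9 °C)/0.08663 = 4770 W/m

Q' = 4.77 kW/m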